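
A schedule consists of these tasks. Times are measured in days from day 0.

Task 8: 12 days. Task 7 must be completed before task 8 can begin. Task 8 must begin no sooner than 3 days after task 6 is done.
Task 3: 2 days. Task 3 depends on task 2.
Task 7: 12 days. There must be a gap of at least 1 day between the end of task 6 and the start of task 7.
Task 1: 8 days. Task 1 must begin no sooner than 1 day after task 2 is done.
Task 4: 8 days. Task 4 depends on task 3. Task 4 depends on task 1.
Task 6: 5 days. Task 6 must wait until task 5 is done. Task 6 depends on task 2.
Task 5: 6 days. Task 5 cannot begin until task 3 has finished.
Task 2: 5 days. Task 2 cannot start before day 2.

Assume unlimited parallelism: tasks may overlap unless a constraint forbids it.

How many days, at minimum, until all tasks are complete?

Task 2 cannot begin until its own release at day 2. It runs from day 2 to 2 + 5 = day 7.
Task 3 waits on task 2 (finishes day 7), so it starts at day 7 and finishes at 7 + 2 = day 9.
After task 3 (finishes day 9), task 5 can start at day 9 and finishes at day 15.
Task 6 needs all of task 5 (finishes day 15); task 2 (finishes day 7). That puts its earliest start at day 15; it finishes at 15 + 5 = day 20.
Task 7 waits on task 6 (finishes day 20, plus 1-day gap → day 21), so it starts at day 21 and finishes at 21 + 12 = day 33.
For task 8: task 7 (finishes day 33); task 6 (finishes day 20, plus 3-day gap → day 23). Taking the maximum gives a start of day 33, and it finishes at 33 + 12 = day 45.
Task 1 waits on task 2 (finishes day 7, plus 1-day gap → day 8), so it starts at day 8 and finishes at 8 + 8 = day 16.
Task 4 needs all of task 3 (finishes day 9); task 1 (finishes day 16). That puts its earliest start at day 16; it finishes at 16 + 8 = day 24.
All tasks are finished once the last one completes. Finish times: Task 1 at 16, Task 2 at 7, Task 3 at 9, Task 4 at 24, Task 5 at 15, Task 6 at 20, Task 7 at 33, Task 8 at 45. The latest is day 45.

45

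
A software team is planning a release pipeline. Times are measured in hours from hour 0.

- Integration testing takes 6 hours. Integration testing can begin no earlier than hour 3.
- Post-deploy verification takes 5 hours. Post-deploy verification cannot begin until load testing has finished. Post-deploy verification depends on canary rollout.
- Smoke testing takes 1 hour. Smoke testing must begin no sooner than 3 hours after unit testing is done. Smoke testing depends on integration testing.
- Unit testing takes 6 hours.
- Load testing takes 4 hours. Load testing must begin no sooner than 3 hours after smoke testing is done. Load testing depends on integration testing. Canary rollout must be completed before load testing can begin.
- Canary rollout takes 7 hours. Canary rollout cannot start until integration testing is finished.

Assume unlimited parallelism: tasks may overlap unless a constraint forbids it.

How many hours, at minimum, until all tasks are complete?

Integration testing waits on its own release at hour 3, so it starts at hour 3 and finishes at 3 + 6 = hour 9.
Canary rollout cannot begin until integration testing (finishes hour 9). It runs from hour 9 to 9 + 7 = hour 16.
Nothing blocks unit testing, so it runs from hour 0 to hour 6.
Smoke testing has to wait for unit testing (finishes hour 6, plus 3-hour gap → hour 9); integration testing (finishes hour 9). The latest of these is hour 9, so smoke testing runs hour 9 to 9 + 1 = hour 10.
For load testing: smoke testing (finishes hour 10, plus 3-hour gap → hour 13); integration testing (finishes hour 9); canary rollout (finishes hour 16). Taking the maximum gives a start of hour 16, and it finishes at 16 + 4 = hour 20.
Post-deploy verification cannot start until load testing (finishes hour 20); canary rollout (finishes hour 16). The controlling bound is hour 20, so post-deploy verification finishes at 20 + 5 = hour 25.
All tasks are finished once the last one completes. Finish times: Unit testing at 6, Integration testing at 9, Smoke testing at 10, Canary rollout at 16, Load testing at 20, Post-deploy verification at 25. The latest is hour 25.

25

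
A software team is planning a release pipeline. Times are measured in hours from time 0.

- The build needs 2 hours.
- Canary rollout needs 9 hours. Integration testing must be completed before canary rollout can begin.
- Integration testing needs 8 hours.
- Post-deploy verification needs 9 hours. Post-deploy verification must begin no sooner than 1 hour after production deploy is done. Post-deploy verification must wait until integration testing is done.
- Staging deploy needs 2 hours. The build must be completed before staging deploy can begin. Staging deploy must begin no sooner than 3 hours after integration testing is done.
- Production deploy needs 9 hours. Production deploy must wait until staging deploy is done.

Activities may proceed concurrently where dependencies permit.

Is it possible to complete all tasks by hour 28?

Integration testing can start immediately at hour 0; it finishes at hour 8.
Canary rollout waits on integration testing (finishes hour 8), so it starts at hour 8 and finishes at 8 + 9 = hour 17.
The build can start immediately at hour 0; it finishes at hour 2.
Staging deploy needs all of the build (finishes hour 2); integration testing (finishes hour 8, plus 3-hour gap → hour 11). That puts its earliest start at hour 11; it finishes at 11 + 2 = hour 13.
After staging deploy (finishes hour 13), production deploy can start at hour 13 and finishes at hour 22.
Post-deploy verification has to wait for production deploy (finishes hour 22, plus 1-hour gap → hour 23); integration testing (finishes hour 8). The latest of these is hour 23, so post-deploy verification runs hour 23 to 23 + 9 = hour 32.
The earliest everything can be done is hour 32, which is after the deadline of 28, so it is not possible.

No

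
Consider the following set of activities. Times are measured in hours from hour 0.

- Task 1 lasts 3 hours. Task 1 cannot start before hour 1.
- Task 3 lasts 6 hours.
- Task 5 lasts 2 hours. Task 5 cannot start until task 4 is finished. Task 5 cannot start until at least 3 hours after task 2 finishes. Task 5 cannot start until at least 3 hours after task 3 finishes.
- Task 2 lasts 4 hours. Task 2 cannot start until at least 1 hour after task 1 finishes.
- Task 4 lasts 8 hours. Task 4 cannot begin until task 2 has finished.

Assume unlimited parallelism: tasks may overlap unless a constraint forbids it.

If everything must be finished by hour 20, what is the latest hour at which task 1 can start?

Task 5 has no dependents, so it just needs to finish by hour 20. Starting by 20 − 2 = hour 18 achieves that.
Task 4 has to be done before task 5 (must start by hour 18). That means finishing by hour 18, i.e. starting by 18 − 8 = hour 10.
Task 2 must finish in time for task 4 (must start by hour 10); task 5 (must start by hour 18, minus 3-hour gap → hour 15). The tightest is hour 10, so task 2 must start by 10 − 4 = hour 6.
Since task 2 (must start by hour 6, minus 1-hour gap → hour 5) depends on it, task 1 must finish by hour 5. Backing off its 3-hour duration gives a latest start of hour 2.

2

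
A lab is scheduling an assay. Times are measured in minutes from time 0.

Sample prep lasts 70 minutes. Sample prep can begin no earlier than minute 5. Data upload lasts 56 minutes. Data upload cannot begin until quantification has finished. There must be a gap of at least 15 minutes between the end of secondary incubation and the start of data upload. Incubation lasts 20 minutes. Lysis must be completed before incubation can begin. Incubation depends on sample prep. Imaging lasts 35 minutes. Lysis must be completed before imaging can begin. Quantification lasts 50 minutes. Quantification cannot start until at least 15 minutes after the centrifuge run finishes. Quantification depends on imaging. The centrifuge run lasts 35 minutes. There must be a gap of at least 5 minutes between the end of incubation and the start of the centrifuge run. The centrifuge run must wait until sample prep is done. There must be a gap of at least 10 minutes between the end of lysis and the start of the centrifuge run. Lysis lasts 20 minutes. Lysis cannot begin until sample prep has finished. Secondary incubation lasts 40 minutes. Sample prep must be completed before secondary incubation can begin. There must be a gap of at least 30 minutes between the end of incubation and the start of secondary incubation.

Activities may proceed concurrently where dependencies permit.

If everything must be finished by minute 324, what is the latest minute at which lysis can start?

123

Data upload must finish by minute 324; it takes 56 minutes, so it must start by 324 − 56 = minute 268.
Quantification has to be done before data upload (must start by minute 268). That means finishing by minute 268, i.e. starting by 268 − 50 = minute 218.
The centrifuge run feeds into quantification (must start by minute 218, minus 15-minute gap → minute 203); so the centrifuge run must finish by minute 203 and therefore start by minute 168.
Secondary incubation has to be done before data upload (must start by minute 268, minus 15-minute gap → minute 253). That means finishing by minute 253, i.e. starting by 253 − 40 = minute 213.
Incubation feeds the centrifuge run (must start by minute 168, minus 5-minute gap → minute 163); secondary incubation (must start by minute 213, minus 30-minute gap → minute 183). Taking the minimum, incubation must finish by minute 163 and start by 163 − 20 = minute 143.
Imaging feeds into quantification (must start by minute 218); so imaging must finish by minute 218 and therefore start by minute 183.
For lysis: incubation (must start by minute 143); the centrifuge run (must start by minute 168, minus 10-minute gap → minute 158); imaging (must start by minute 183). The most restrictive is minute 143; with a 20-minute duration, lysis must start by minute 123.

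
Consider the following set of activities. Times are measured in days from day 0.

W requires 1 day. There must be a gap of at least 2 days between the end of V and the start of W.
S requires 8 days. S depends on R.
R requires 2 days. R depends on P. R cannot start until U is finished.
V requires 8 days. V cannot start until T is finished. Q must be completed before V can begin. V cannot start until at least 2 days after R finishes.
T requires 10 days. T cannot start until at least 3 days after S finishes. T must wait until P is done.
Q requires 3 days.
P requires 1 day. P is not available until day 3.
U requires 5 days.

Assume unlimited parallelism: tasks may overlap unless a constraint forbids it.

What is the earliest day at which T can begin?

U has no prerequisites, so it starts at day 0 and finishes at day 5.
P waits on its own release at day 3, so it starts at day 3 and finishes at 3 + 1 = day 4.
R has to wait for P (finishes day 4); U (finishes day 5). The latest of these is day 5, so R runs day 5 to 5 + 2 = day 7.
S waits on R (finishes day 7), so it starts at day 7 and finishes at 7 + 8 = day 15.
T waits on S (finishes day 15, plus 3-day gap → day 18); P (finishes day 4). The latest of these is day 18, which is the earliest T can start.

18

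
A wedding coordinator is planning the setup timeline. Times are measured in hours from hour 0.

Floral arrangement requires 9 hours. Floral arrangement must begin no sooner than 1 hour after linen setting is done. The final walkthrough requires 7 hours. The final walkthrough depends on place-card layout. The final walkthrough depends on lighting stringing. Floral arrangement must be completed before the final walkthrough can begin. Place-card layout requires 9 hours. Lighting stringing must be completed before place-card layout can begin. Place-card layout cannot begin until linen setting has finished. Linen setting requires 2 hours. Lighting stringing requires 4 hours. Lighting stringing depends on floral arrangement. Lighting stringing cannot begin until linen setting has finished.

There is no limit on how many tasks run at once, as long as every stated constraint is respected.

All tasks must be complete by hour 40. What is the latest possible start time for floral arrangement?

11

Nothing follows the final walkthrough; the deadline of hour 40 is its only limit. It must start by 40 − 7 = hour 33.
Place-card layout has to be done before the final walkthrough (must start by hour 33). That means finishing by hour 33, i.e. starting by 33 − 9 = hour 24.
For lighting stringing: place-card layout (must start by hour 24); the final walkthrough (must start by hour 33). The most restrictive is hour 24; with a 4-hour duration, lighting stringing must start by hour 20.
For floral arrangement: lighting stringing (must start by hour 20); the final walkthrough (must start by hour 33). The most restrictive is hour 20; with a 9-hour duration, floral arrangement must start by hour 11.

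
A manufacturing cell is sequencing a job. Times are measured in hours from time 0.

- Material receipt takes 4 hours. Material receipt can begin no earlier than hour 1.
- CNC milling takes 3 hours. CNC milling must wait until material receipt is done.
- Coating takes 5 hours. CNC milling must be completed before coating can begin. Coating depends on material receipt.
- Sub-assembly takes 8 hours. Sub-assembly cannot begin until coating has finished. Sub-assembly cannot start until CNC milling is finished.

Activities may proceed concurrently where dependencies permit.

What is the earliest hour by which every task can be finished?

After its own release at hour 1, material receipt can start at hour 1 and finishes at hour 5.
CNC milling cannot begin until material receipt (finishes hour 5). It runs from hour 5 to 5 + 3 = hour 8.
Coating needs all of CNC milling (finishes hour 8); material receipt (finishes hour 5). That puts its earliest start at hour 8; it finishes at 8 + 5 = hour 13.
Sub-assembly has to wait for coating (finishes hour 13); CNC milling (finishes hour 8). The latest of these is hour 13, so sub-assembly runs hour 13 to 13 + 8 = hour 21.
All tasks are finished once the last one completes. Finish times: Material receipt at 5, CNC milling at 8, Coating at 13, Sub-assembly at 21. The latest is hour 21.

21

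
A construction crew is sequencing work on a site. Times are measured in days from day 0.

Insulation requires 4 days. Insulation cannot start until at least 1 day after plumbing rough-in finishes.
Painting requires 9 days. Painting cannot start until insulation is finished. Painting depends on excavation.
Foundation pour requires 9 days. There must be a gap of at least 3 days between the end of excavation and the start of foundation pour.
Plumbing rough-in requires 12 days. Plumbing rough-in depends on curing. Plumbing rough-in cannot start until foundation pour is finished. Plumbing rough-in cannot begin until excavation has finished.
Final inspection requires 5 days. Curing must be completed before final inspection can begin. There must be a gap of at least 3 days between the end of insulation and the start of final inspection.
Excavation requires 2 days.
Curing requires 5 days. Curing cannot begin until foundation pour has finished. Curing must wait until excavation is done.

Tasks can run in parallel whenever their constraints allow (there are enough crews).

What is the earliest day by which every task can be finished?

45

Excavation has no prerequisites, so it starts at day 0 and finishes at day 2.
Foundation pour cannot begin until excavation (finishes day 2, plus 3-day gap → day 5). It runs from day 5 to 5 + 9 = day 14.
For curing: foundation pour (finishes day 14); excavation (finishes day 2). Taking the maximum gives a start of day 14, and it finishes at 14 + 5 = day 19.
For plumbing rough-in: curing (finishes day 19); foundation pour (finishes day 14); excavation (finishes day 2). Taking the maximum gives a start of day 19, and it finishes at 19 + 12 = day 31.
Insulation waits on plumbing rough-in (finishes day 31, plus 1-day gap → day 32), so it starts at day 32 and finishes at 32 + 4 = day 36.
Final inspection needs all of curing (finishes day 19); insulation (finishes day 36, plus 3-day gap → day 39). That puts its earliest start at day 39; it finishes at 39 + 5 = day 44.
Painting needs all of insulation (finishes day 36); excavation (finishes day 2). That puts its earliest start at day 36; it finishes at 36 + 9 = day 45.
All tasks are finished once the last one completes. Finish times: Excavation at 2, Foundation pour at 14, Curing at 19, Plumbing rough-in at 31, Insulation at 36, Painting at 45, Final inspection at 44. The latest is day 45.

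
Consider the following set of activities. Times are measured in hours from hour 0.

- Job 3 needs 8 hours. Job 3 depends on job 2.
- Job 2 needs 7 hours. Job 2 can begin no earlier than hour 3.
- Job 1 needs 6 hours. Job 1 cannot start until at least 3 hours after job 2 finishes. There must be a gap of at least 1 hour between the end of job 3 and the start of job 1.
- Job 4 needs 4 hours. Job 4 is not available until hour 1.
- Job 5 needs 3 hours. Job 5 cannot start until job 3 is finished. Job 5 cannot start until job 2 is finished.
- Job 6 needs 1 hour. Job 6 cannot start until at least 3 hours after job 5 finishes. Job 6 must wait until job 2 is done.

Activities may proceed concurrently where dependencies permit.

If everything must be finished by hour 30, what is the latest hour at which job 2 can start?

Job 1 must finish by hour 30; it takes 6 hours, so it must start by 30 − 6 = hour 24.
To finish by hour 30, job 6 (duration 1) must start no later than hour 29.
Job 5 has to be done before job 6 (must start by hour 29, minus 3-hour gap → hour 26). That means finishing by hour 26, i.e. starting by 26 − 3 = hour 23.
For job 3: job 1 (must start by hour 24, minus 1-hour gap → hour 23); job 5 (must start by hour 23). The most restrictive is hour 23; with an 8-hour duration, job 3 must start by hour 15.
Job 2 must finish in time for job 1 (must start by hour 24, minus 3-hour gap → hour 21); job 3 (must start by hour 15); job 5 (must start by hour 23); job 6 (must start by hour 29). The tightest is hour 15, so job 2 must start by 15 − 7 = hour 8.

8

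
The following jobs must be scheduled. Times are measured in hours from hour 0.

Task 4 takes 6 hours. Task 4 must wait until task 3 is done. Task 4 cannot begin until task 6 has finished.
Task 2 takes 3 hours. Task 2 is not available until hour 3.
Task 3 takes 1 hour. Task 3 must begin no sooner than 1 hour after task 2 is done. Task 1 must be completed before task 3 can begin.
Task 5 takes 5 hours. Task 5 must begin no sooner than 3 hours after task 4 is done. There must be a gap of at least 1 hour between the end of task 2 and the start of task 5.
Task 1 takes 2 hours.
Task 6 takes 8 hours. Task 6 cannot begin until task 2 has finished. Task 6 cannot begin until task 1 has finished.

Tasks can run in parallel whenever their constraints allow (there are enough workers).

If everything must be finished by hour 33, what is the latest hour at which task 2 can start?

Task 5 must finish by hour 33; it takes 5 hours, so it must start by 33 − 5 = hour 28.
Task 4 feeds into task 5 (must start by hour 28, minus 3-hour gap → hour 25); so task 4 must finish by hour 25 and therefore start by hour 19.
Task 3 feeds into task 4 (must start by hour 19); so task 3 must finish by hour 19 and therefore start by hour 18.
Task 6 must finish before task 4 (must start by hour 19). With an 8-hour duration, task 6 must start by 19 − 8 = hour 11.
For task 2: task 3 (must start by hour 18, minus 1-hour gap → hour 17); task 5 (must start by hour 28, minus 1-hour gap → hour 27); task 6 (must start by hour 11). The most restrictive is hour 11; with a 3-hour duration, task 2 must start by hour 8.

8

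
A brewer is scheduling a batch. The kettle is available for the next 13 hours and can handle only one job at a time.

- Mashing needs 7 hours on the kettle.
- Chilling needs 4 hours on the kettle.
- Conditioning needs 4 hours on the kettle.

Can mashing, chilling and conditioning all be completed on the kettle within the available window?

No

Running back to back, the jobs need 7 + 4 + 4 = 15 hours on the kettle.
Since 15 > 13, they cannot all fit.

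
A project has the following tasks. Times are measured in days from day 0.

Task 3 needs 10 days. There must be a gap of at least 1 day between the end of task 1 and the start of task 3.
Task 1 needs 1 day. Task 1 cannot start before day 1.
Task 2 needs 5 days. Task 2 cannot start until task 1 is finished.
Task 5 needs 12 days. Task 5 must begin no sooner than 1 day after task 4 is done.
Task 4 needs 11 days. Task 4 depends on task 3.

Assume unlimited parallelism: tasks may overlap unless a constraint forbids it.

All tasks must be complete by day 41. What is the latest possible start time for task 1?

Task 2 has no dependents, so it just needs to finish by day 41. Starting by 41 − 5 = day 36 achieves that.
To finish by day 41, task 5 (duration 12) must start no later than day 29.
Task 4 must finish before task 5 (must start by day 29, minus 1-day gap → day 28). With an 11-day duration, task 4 must start by 28 − 11 = day 17.
Task 3 has to be done before task 4 (must start by day 17). That means finishing by day 17, i.e. starting by 17 − 10 = day 7.
Task 1 has several dependents: task 2 (must start by day 36); task 3 (must start by day 7, minus 1-day gap → day 6). The earliest of those limits is day 6, so task 1 must start by 6 − 1 = day 5.

5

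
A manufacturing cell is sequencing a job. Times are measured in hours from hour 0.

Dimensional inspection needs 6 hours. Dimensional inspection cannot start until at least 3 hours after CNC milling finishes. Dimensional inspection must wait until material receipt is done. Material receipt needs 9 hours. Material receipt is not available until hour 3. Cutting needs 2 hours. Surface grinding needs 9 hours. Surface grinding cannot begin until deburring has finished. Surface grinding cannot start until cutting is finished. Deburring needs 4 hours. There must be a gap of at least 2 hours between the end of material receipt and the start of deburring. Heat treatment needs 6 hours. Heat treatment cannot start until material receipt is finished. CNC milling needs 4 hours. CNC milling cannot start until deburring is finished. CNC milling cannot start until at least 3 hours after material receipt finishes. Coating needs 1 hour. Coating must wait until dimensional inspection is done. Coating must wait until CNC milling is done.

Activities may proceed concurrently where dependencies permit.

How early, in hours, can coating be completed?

Material receipt cannot begin until its own release at hour 3. It runs from hour 3 to 3 + 9 = hour 12.
Deburring waits on material receipt (finishes hour 12, plus 2-hour gap → hour 14), so it starts at hour 14 and finishes at 14 + 4 = hour 18.
For CNC milling: deburring (finishes hour 18); material receipt (finishes hour 12, plus 3-hour gap → hour 15). Taking the maximum gives a start of hour 18, and it finishes at 18 + 4 = hour 22.
Dimensional inspection has to wait for CNC milling (finishes hour 22, plus 3-hour gap → hour 25); material receipt (finishes hour 12). The latest of these is hour 25, so dimensional inspection runs hour 25 to 25 + 6 = hour 31.
Coating has to wait for dimensional inspection (finishes hour 31); CNC milling (finishes hour 22). The latest of these is hour 31, so coating runs hour 31 to 31 + 1 = hour 32.

32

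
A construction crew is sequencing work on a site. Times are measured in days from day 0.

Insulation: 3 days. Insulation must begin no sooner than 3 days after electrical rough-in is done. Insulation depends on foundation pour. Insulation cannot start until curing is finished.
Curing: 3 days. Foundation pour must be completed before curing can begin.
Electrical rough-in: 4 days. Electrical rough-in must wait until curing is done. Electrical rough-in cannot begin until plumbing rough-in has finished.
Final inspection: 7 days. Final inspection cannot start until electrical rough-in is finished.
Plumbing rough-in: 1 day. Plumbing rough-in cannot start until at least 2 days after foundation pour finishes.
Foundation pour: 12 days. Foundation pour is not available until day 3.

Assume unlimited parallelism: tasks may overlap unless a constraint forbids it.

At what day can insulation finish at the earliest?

28

Foundation pour waits on its own release at day 3, so it starts at day 3 and finishes at 3 + 12 = day 15.
Plumbing rough-in cannot begin until foundation pour (finishes day 15, plus 2-day gap → day 17). It runs from day 17 to 17 + 1 = day 18.
After foundation pour (finishes day 15), curing can start at day 15 and finishes at day 18.
For electrical rough-in: curing (finishes day 18); plumbing rough-in (finishes day 18). Taking the maximum gives a start of day 18, and it finishes at 18 + 4 = day 22.
Insulation cannot start until electrical rough-in (finishes day 22, plus 3-day gap → day 25); foundation pour (finishes day 15); curing (finishes day 18). The controlling bound is day 25, so insulation finishes at 25 + 3 = day 28.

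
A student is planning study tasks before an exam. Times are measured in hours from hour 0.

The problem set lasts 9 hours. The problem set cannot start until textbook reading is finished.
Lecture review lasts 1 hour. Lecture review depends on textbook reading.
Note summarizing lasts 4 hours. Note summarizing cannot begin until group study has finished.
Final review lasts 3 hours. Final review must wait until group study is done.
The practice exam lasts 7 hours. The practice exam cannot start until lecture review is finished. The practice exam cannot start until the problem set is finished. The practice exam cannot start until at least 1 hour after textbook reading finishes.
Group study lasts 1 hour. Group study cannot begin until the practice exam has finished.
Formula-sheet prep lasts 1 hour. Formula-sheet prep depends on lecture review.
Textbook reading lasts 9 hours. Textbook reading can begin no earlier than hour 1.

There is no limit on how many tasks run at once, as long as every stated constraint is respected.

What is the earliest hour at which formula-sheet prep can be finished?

12

Textbook reading cannot begin until its own release at hour 1. It runs from hour 1 to 1 + 9 = hour 10.
Lecture review cannot begin until textbook reading (finishes hour 10). It runs from hour 10 to 10 + 1 = hour 11.
Formula-sheet prep cannot begin until lecture review (finishes hour 11). It runs from hour 11 to 11 + 1 = hour 12.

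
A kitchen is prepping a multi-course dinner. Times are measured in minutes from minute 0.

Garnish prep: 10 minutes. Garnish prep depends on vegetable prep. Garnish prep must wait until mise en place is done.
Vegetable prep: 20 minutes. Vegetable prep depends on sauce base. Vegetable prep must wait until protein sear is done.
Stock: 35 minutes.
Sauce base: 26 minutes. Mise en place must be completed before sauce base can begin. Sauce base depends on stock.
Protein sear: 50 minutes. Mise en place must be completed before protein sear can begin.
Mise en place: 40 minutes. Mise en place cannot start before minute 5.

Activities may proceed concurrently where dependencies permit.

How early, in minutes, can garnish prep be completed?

125

Nothing blocks stock, so it runs from minute 0 to minute 35.
Mise en place cannot begin until its own release at minute 5. It runs from minute 5 to 5 + 40 = minute 45.
After mise en place (finishes minute 45), protein sear can start at minute 45 and finishes at minute 95.
Sauce base needs all of mise en place (finishes minute 45); stock (finishes minute 35). That puts its earliest start at minute 45; it finishes at 45 + 26 = minute 71.
Vegetable prep cannot start until sauce base (finishes minute 71); protein sear (finishes minute 95). The controlling bound is minute 95, so vegetable prep finishes at 95 + 20 = minute 115.
Garnish prep has to wait for vegetable prep (finishes minute 115); mise en place (finishes minute 45). The latest of these is minute 115, so garnish prep runs minute 115 to 115 + 10 = minute 125.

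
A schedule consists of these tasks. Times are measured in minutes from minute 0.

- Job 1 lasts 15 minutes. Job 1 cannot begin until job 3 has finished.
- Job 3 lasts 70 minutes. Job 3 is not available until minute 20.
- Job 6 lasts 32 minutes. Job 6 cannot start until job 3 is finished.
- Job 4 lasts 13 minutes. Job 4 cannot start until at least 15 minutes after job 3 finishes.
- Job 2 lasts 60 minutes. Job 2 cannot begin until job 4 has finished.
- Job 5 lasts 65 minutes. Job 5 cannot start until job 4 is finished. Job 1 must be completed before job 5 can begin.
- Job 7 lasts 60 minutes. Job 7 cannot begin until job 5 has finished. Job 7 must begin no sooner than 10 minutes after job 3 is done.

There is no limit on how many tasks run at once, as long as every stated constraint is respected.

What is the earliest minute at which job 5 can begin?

After its own release at minute 20, job 3 can start at minute 20 and finishes at minute 90.
Job 4 cannot begin until job 3 (finishes minute 90, plus 15-minute gap → minute 105). It runs from minute 105 to 105 + 13 = minute 118.
After job 3 (finishes minute 90), job 1 can start at minute 90 and finishes at minute 105.
Job 5 waits on job 4 (finishes minute 118); job 1 (finishes minute 105). The latest of these is minute 118, which is the earliest job 5 can start.

118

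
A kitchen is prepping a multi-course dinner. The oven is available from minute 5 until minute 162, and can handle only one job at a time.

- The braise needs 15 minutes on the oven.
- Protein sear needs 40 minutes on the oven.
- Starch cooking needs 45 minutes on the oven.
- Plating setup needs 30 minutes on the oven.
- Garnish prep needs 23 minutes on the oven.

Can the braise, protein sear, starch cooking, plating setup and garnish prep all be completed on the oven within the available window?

The oven window is 162 − 5 = 157 minutes.
Running back to back, the jobs need 15 + 40 + 45 + 30 + 23 = 153 minutes on the oven.
Since 153 ≤ 157, they fit within the window.

Yes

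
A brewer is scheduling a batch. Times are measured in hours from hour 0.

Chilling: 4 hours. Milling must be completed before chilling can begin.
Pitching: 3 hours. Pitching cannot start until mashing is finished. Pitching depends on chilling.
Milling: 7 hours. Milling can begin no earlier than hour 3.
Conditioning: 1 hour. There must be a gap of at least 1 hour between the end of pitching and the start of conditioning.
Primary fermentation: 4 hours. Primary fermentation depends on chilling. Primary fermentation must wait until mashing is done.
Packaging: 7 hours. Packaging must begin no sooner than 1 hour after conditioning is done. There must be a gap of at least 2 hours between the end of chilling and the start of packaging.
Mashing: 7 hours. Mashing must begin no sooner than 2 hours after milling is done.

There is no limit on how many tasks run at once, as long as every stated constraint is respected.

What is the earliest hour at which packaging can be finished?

32

Milling waits on its own release at hour 3, so it starts at hour 3 and finishes at 3 + 7 = hour 10.
After milling (finishes hour 10), chilling can start at hour 10 and finishes at hour 14.
After milling (finishes hour 10, plus 2-hour gap → hour 12), mashing can start at hour 12 and finishes at hour 19.
Pitching has to wait for mashing (finishes hour 19); chilling (finishes hour 14). The latest of these is hour 19, so pitching runs hour 19 to 19 + 3 = hour 22.
After pitching (finishes hour 22, plus 1-hour gap → hour 23), conditioning can start at hour 23 and finishes at hour 24.
Packaging needs all of conditioning (finishes hour 24, plus 1-hour gap → hour 25); chilling (finishes hour 14, plus 2-hour gap → hour 16). That puts its earliest start at hour 25; it finishes at 25 + 7 = hour 32.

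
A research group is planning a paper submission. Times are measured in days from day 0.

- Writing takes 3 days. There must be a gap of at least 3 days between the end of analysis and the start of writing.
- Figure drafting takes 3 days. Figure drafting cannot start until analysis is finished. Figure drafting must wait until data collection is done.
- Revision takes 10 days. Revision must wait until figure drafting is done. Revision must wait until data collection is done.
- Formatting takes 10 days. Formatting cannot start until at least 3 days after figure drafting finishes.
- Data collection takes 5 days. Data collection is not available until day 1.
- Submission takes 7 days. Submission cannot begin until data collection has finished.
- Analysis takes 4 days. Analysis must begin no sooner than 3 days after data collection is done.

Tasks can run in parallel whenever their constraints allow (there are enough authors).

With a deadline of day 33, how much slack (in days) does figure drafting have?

4

Data collection waits on its own release at day 1, so it starts at day 1 and finishes at 1 + 5 = day 6.
Analysis cannot begin until data collection (finishes day 6, plus 3-day gap → day 9). It runs from day 9 to 9 + 4 = day 13.
For figure drafting: analysis (finishes day 13); data collection (finishes day 6). Taking the maximum gives a start of day 13, and it finishes at 13 + 3 = day 16.

Working backward from the deadline:
Nothing follows revision; the deadline of day 33 is its only limit. It must start by 33 − 10 = day 23.
Formatting has no dependents, so it just needs to finish by day 33. Starting by 33 − 10 = day 23 achieves that.
For figure drafting: revision (must start by day 23); formatting (must start by day 23, minus 3-day gap → day 20). The most restrictive is day 20; with a 3-day duration, figure drafting must start by day 17.
So figure drafting can start as early as day 13 and as late as day 17, giving 17 − 13 = 4 days of slack.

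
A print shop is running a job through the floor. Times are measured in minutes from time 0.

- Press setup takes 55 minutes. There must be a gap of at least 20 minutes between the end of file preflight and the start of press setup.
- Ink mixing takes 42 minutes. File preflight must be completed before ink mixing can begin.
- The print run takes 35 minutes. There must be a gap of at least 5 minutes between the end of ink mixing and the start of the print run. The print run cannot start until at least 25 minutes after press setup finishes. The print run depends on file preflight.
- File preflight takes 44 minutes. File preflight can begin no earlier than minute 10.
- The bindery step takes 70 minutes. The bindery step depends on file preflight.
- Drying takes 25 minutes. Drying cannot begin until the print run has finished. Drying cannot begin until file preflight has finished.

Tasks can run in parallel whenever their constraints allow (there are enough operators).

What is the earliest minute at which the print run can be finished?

File preflight waits on its own release at minute 10, so it starts at minute 10 and finishes at 10 + 44 = minute 54.
Press setup waits on file preflight (finishes minute 54, plus 20-minute gap → minute 74), so it starts at minute 74 and finishes at 74 + 55 = minute 129.
After file preflight (finishes minute 54), ink mixing can start at minute 54 and finishes at minute 96.
The print run needs all of ink mixing (finishes minute 96, plus 5-minute gap → minute 101); press setup (finishes minute 129, plus 25-minute gap → minute 154); file preflight (finishes minute 54). That puts its earliest start at minute 154; it finishes at 154 + 35 = minute 189.

189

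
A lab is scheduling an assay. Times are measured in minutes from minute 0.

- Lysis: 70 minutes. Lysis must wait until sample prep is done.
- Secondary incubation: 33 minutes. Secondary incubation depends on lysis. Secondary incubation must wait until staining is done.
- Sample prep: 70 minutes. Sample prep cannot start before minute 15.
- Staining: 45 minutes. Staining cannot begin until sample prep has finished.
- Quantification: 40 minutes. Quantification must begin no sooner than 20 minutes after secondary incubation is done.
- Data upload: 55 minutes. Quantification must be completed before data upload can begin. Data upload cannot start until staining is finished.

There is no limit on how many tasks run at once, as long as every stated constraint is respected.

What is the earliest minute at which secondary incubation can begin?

Sample prep cannot begin until its own release at minute 15. It runs from minute 15 to 15 + 70 = minute 85.
Staining waits on sample prep (finishes minute 85), so it starts at minute 85 and finishes at 85 + 45 = minute 130.
Lysis waits on sample prep (finishes minute 85), so it starts at minute 85 and finishes at 85 + 70 = minute 155.
Secondary incubation waits on lysis (finishes minute 155); staining (finishes minute 130). The latest of these is minute 155, which is the earliest secondary incubation can start.

155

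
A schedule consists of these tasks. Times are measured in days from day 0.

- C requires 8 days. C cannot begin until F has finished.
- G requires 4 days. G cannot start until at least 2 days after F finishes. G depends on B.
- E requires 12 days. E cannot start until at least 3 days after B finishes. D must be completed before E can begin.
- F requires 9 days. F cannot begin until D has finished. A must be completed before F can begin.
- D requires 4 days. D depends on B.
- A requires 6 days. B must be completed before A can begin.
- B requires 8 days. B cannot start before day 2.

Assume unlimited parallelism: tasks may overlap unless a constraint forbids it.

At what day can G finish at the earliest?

After its own release at day 2, B can start at day 2 and finishes at day 10.
D waits on B (finishes day 10), so it starts at day 10 and finishes at 10 + 4 = day 14.
A waits on B (finishes day 10), so it starts at day 10 and finishes at 10 + 6 = day 16.
For F: D (finishes day 14); A (finishes day 16). Taking the maximum gives a start of day 16, and it finishes at 16 + 9 = day 25.
G has to wait for F (finishes day 25, plus 2-day gap → day 27); B (finishes day 10). The latest of these is day 27, so G runs day 27 to 27 + 4 = day 31.

31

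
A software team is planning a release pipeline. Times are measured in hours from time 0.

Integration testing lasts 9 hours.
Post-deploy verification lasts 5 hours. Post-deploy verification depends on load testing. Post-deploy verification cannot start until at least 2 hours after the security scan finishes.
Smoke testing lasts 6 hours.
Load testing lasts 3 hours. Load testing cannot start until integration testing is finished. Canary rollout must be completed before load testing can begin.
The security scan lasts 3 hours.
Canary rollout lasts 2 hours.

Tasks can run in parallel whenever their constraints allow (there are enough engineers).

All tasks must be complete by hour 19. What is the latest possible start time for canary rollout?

9

Nothing follows post-deploy verification; the deadline of hour 19 is its only limit. It must start by 19 − 5 = hour 14.
Since post-deploy verification (must start by hour 14) depends on it, load testing must finish by hour 14. Backing off its 3-hour duration gives a latest start of hour 11.
Canary rollout must finish before load testing (must start by hour 11). With a 2-hour duration, canary rollout must start by 11 − 2 = hour 9.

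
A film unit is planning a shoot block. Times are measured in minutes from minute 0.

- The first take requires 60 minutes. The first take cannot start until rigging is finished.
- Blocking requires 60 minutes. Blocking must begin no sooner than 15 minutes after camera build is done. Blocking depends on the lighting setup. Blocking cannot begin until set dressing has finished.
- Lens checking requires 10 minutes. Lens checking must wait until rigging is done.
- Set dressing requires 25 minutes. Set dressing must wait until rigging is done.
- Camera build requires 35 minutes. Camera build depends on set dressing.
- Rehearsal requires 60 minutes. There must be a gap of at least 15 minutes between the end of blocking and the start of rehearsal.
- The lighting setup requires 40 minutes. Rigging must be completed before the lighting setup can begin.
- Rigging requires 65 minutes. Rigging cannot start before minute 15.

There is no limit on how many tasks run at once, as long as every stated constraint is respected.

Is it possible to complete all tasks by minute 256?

No

After its own release at minute 15, rigging can start at minute 15 and finishes at minute 80.
The first take cannot begin until rigging (finishes minute 80). It runs from minute 80 to 80 + 60 = minute 140.
Lens checking cannot begin until rigging (finishes minute 80). It runs from minute 80 to 80 + 10 = minute 90.
The lighting setup waits on rigging (finishes minute 80), so it starts at minute 80 and finishes at 80 + 40 = minute 120.
After rigging (finishes minute 80), set dressing can start at minute 80 and finishes at minute 105.
Camera build cannot begin until set dressing (finishes minute 105). It runs from minute 105 to 105 + 35 = minute 140.
For blocking: camera build (finishes minute 140, plus 15-minute gap → minute 155); the lighting setup (finishes minute 120); set dressing (finishes minute 105). Taking the maximum gives a start of minute 155, and it finishes at 155 + 60 = minute 215.
Rehearsal cannot begin until blocking (finishes minute 215, plus 15-minute gap → minute 230). It runs from minute 230 to 230 + 60 = minute 290.
The earliest everything can be done is minute 290, which is after the deadline of 256, so it is not possible.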